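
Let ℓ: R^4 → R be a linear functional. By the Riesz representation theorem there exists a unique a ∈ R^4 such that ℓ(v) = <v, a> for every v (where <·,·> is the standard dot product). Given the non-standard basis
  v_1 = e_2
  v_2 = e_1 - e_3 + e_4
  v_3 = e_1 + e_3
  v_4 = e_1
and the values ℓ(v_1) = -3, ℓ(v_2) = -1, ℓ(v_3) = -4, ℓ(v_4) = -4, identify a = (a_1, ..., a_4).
a = (-4, -3, 0, 3)

Write a = (a_1, ..., a_4) in the standard basis. For each basis vector v_i, ℓ(v_i) = <v_i, a> is a linear equation in the a_j's. Collect the n equations into a matrix system V a = ℓ, where row i of V is v_i (expressed in the standard basis). Since V is invertible (lower-triangular with 1s on the diagonal, up to permutation), solve by back-substitution:
  V =
[[0, 1, 0, 0],
 [1, 0, -1, 1],
 [1, 0, 1, 0],
 [1, 0, 0, 0]]
  V a = (-3, -1, -4, -4)
Solving gives a = (-4, -3, 0, 3).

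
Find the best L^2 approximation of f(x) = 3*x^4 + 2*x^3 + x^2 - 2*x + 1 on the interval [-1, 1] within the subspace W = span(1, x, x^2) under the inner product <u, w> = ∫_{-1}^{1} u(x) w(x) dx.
g(x) = 25*x^2/7 - 4*x/5 + 26/35

The best approximation g ∈ W is the orthogonal projection of f onto W. Writing g = a_0 + a_1 x + a_2 x^2, the coefficients solve the normal equations G · a = b where
  G_{ij} = <φ_i, φ_j> and b_i = <f, φ_i>, with φ_0 = 1, φ_1 = x, φ_2 = x^2.
G =
  [2, 0, 2/3]
  [0, 2/3, 0]
  [2/3, 0, 2/5],
b = (58/15, -8/15, 202/105).
Solving gives a_0 = 26/35, a_1 = -4/5, a_2 = 25/7, so
  g(x) = 25*x^2/7 - 4*x/5 + 26/35.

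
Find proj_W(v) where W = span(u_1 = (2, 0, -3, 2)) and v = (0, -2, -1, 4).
proj_W(v) = (22/17, 0, -33/17, 22/17)

Set up U = [u_1 | ... | u_1] ∈ R^(4×1). The projector onto W = col(U) is P = U (U^T U)^(-1) U^T.
Compute U^T U =
  [17],
and U^T v = (11).
Solve U^T U · c = U^T v for the coefficients: c = (11/17). The projection is proj_W(v) = U c.
Check: (v - proj_W(v)) · u_1 = 0  (should be 0).
Result: proj_W(v) = (22/17, 0, -33/17, 22/17).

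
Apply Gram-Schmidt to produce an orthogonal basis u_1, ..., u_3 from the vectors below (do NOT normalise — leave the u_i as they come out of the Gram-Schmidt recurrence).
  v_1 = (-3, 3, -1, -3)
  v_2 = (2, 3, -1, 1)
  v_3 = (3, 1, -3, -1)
Orthogonal basis:
  u_1 = (-3, 3, -1, -3)
  u_2 = (59/28, 81/28, -27/28, 31/28)
  u_3 = (608/419, -472/419, -960/419, -760/419)

Apply the Gram-Schmidt recurrence
  u_1 = v_1
  u_i = v_i − Σ_{j<i} ((v_i · u_j) / (u_j · u_j)) · u_j.

Step by step this gives:
  u_1 = (-3, 3, -1, -3)
  u_2 = (59/28, 81/28, -27/28, 31/28)
  u_3 = (608/419, -472/419, -960/419, -760/419)

Orthogonality check:
  u_2 · u_1 = 0 (should be 0)
  u_3 · u_1 = 0 (should be 0)
  u_3 · u_2 = 0 (should be 0)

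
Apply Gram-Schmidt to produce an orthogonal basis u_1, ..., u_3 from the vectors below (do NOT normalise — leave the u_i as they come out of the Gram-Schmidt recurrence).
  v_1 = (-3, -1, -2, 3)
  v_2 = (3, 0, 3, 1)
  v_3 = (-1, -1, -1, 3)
Orthogonal basis:
  u_1 = (-3, -1, -2, 3)
  u_2 = (33/23, -12/23, 45/23, 59/23)
  u_3 = (121/293, -44/293, -128/293, 21/293)

Apply the Gram-Schmidt recurrence
  u_1 = v_1
  u_i = v_i − Σ_{j<i} ((v_i · u_j) / (u_j · u_j)) · u_j.

Step by step this gives:
  u_1 = (-3, -1, -2, 3)
  u_2 = (33/23, -12/23, 45/23, 59/23)
  u_3 = (121/293, -44/293, -128/293, 21/293)

Orthogonality check:
  u_2 · u_1 = 0 (should be 0)
  u_3 · u_1 = 0 (should be 0)
  u_3 · u_2 = 0 (should be 0)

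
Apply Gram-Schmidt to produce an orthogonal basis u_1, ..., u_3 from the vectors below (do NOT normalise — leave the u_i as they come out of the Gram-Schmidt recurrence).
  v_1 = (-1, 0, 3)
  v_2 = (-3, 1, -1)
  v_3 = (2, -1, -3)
Orthogonal basis:
  u_1 = (-1, 0, 3)
  u_2 = (-3, 1, -1)
  u_3 = (-21/110, -7/11, -7/110)

Apply the Gram-Schmidt recurrence
  u_1 = v_1
  u_i = v_i − Σ_{j<i} ((v_i · u_j) / (u_j · u_j)) · u_j.

Step by step this gives:
  u_1 = (-1, 0, 3)
  u_2 = (-3, 1, -1)
  u_3 = (-21/110, -7/11, -7/110)

Orthogonality check:
  u_2 · u_1 = 0 (should be 0)
  u_3 · u_1 = 0 (should be 0)
  u_3 · u_2 = 0 (should be 0)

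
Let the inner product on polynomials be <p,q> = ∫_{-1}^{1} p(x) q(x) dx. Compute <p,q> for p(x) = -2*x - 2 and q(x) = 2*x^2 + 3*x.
<p,q> = -20/3

Expand the product: p(x)·q(x) = -4*x^3 - 10*x^2 - 6*x.
∫_{-1}^{1} of each monomial x^k gives [2/(k+1) if k even, 0 if k odd]. Integrating term-by-term (or equivalently evaluating the antiderivative F(x) = -x^4 - 10*x^3/3 - 3*x^2 at the endpoints):
  F(1) − F(−1) = -22/3 − (-2/3) = -20/3.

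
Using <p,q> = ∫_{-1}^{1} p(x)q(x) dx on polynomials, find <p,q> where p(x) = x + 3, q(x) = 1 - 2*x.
<p,q> = 14/3

Expand the product: p(x)·q(x) = -2*x^2 - 5*x + 3.
∫_{-1}^{1} of each monomial x^k gives [2/(k+1) if k even, 0 if k odd]. Integrating term-by-term (or equivalently evaluating the antiderivative F(x) = -2*x^3/3 - 5*x^2/2 + 3*x at the endpoints):
  F(1) − F(−1) = -1/6 − (-29/6) = 14/3.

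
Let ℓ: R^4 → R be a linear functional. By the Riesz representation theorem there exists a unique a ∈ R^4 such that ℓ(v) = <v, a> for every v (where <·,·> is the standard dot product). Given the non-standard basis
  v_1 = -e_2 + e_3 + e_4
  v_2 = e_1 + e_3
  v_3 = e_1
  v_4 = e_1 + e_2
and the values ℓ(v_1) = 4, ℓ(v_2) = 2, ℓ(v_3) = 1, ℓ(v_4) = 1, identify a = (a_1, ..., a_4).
a = (1, 0, 1, 3)

Write a = (a_1, ..., a_4) in the standard basis. For each basis vector v_i, ℓ(v_i) = <v_i, a> is a linear equation in the a_j's. Collect the n equations into a matrix system V a = ℓ, where row i of V is v_i (expressed in the standard basis). Since V is invertible (lower-triangular with 1s on the diagonal, up to permutation), solve by back-substitution:
  V =
[[0, -1, 1, 1],
 [1, 0, 1, 0],
 [1, 0, 0, 0],
 [1, 1, 0, 0]]
  V a = (4, 2, 1, 1)
Solving gives a = (1, 0, 1, 3).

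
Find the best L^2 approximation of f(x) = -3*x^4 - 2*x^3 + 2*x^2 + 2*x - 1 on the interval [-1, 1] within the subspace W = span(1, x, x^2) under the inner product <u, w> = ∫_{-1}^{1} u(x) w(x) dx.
g(x) = -4*x^2/7 + 4*x/5 - 26/35

The best approximation g ∈ W is the orthogonal projection of f onto W. Writing g = a_0 + a_1 x + a_2 x^2, the coefficients solve the normal equations G · a = b where
  G_{ij} = <φ_i, φ_j> and b_i = <f, φ_i>, with φ_0 = 1, φ_1 = x, φ_2 = x^2.
G =
  [2, 0, 2/3]
  [0, 2/3, 0]
  [2/3, 0, 2/5],
b = (-28/15, 8/15, -76/105).
Solving gives a_0 = -26/35, a_1 = 4/5, a_2 = -4/7, so
  g(x) = -4*x^2/7 + 4*x/5 - 26/35.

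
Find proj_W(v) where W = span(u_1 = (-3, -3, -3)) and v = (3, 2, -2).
proj_W(v) = (1, 1, 1)

Set up U = [u_1 | ... | u_1] ∈ R^(3×1). The projector onto W = col(U) is P = U (U^T U)^(-1) U^T.
Compute U^T U =
  [27],
and U^T v = (-9).
Solve U^T U · c = U^T v for the coefficients: c = (-1/3). The projection is proj_W(v) = U c.
Check: (v - proj_W(v)) · u_1 = 0  (should be 0).
Result: proj_W(v) = (1, 1, 1).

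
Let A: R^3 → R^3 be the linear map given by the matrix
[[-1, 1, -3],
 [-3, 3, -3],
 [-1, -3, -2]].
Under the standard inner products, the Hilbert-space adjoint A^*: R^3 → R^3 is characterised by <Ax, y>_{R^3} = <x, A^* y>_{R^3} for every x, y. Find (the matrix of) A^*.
A^* = A^T =
[[-1, -3, -1],
 [1, 3, -3],
 [-3, -3, -2]]

For real matrices with standard dot products, the defining identity <Ax, y> = <x, A^* y> gives (Ax)^T y = x^T (A^*) y, i.e. x^T A^T y = x^T (A^*) y. Since this holds for all x, y, we must have A^* = A^T. Therefore
A^* =
[[-1, -3, -1],
 [1, 3, -3],
 [-3, -3, -2]].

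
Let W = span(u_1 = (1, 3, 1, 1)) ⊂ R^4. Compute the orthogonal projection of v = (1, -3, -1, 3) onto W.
proj_W(v) = (-1/2, -3/2, -1/2, -1/2)

Set up U = [u_1 | ... | u_1] ∈ R^(4×1). The projector onto W = col(U) is P = U (U^T U)^(-1) U^T.
Compute U^T U =
  [12],
and U^T v = (-6).
Solve U^T U · c = U^T v for the coefficients: c = (-1/2). The projection is proj_W(v) = U c.
Check: (v - proj_W(v)) · u_1 = 0  (should be 0).
Result: proj_W(v) = (-1/2, -3/2, -1/2, -1/2).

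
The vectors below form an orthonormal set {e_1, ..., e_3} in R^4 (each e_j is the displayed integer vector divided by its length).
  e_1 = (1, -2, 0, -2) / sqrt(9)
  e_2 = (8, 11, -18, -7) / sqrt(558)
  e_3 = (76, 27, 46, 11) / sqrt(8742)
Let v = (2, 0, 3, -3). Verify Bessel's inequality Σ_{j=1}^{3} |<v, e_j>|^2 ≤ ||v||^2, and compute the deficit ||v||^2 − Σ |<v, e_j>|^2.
Σ |<v, e_j>|^2 = 2141/141; ||v||^2 = 22; deficit = 961/141

Write each e_j = u_j / sqrt(<u_j, u_j>) where u_j is the displayed integer vector. Then <v, e_j> = <v, u_j> / sqrt(<u_j, u_j>), so |<v, e_j>|^2 = <v, u_j>^2 / <u_j, u_j>.
Coefficients: <v, e_1> = 8/sqrt(9), <v, e_2> = -17/sqrt(558), <v, e_3> = 257/sqrt(8742).
Square and sum: Σ |<v, e_j>|^2 = 2141/141.
Compute ||v||^2 = v·v = 22.
Deficit = 22 − 2141/141 = 961/141 ≥ 0, confirming Bessel's inequality. (The deficit equals ||v − Σ <v,e_j> e_j||^2, the squared distance from v to span{e_j}.)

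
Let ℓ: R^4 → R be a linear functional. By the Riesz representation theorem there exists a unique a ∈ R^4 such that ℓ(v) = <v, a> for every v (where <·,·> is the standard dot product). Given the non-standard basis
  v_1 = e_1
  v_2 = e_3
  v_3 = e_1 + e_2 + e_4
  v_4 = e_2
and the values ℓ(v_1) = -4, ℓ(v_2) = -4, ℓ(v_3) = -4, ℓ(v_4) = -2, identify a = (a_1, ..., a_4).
a = (-4, -2, -4, 2)

Write a = (a_1, ..., a_4) in the standard basis. For each basis vector v_i, ℓ(v_i) = <v_i, a> is a linear equation in the a_j's. Collect the n equations into a matrix system V a = ℓ, where row i of V is v_i (expressed in the standard basis). Since V is invertible (lower-triangular with 1s on the diagonal, up to permutation), solve by back-substitution:
  V =
[[1, 0, 0, 0],
 [0, 0, 1, 0],
 [1, 1, 0, 1],
 [0, 1, 0, 0]]
  V a = (-4, -4, -4, -2)
Solving gives a = (-4, -2, -4, 2).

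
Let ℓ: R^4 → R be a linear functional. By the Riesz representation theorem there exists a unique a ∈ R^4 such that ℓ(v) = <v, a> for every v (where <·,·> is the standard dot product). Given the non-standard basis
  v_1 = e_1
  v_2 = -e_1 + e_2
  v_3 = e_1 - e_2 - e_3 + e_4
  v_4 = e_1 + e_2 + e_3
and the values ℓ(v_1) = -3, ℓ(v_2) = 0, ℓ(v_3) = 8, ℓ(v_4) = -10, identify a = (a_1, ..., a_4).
a = (-3, -3, -4, 4)

Write a = (a_1, ..., a_4) in the standard basis. For each basis vector v_i, ℓ(v_i) = <v_i, a> is a linear equation in the a_j's. Collect the n equations into a matrix system V a = ℓ, where row i of V is v_i (expressed in the standard basis). Since V is invertible (lower-triangular with 1s on the diagonal, up to permutation), solve by back-substitution:
  V =
[[1, 0, 0, 0],
 [-1, 1, 0, 0],
 [1, -1, -1, 1],
 [1, 1, 1, 0]]
  V a = (-3, 0, 8, -10)
Solving gives a = (-3, -3, -4, 4).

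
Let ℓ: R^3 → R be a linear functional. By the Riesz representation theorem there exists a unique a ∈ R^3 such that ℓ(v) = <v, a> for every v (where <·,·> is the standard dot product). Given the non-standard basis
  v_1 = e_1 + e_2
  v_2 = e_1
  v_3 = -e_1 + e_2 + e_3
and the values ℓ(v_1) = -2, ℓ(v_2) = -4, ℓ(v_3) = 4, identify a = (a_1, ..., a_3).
a = (-4, 2, -2)

Write a = (a_1, ..., a_3) in the standard basis. For each basis vector v_i, ℓ(v_i) = <v_i, a> is a linear equation in the a_j's. Collect the n equations into a matrix system V a = ℓ, where row i of V is v_i (expressed in the standard basis). Since V is invertible (lower-triangular with 1s on the diagonal, up to permutation), solve by back-substitution:
  V =
[[1, 1, 0],
 [1, 0, 0],
 [-1, 1, 1]]
  V a = (-2, -4, 4)
Solving gives a = (-4, 2, -2).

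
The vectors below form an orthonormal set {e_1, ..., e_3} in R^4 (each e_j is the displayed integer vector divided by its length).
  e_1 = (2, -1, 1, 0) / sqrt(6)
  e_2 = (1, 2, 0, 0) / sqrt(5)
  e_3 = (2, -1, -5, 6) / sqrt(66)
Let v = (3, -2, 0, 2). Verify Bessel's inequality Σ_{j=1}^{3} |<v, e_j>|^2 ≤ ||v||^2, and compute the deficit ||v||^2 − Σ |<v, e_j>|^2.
Σ |<v, e_j>|^2 = 931/55; ||v||^2 = 17; deficit = 4/55

Write each e_j = u_j / sqrt(<u_j, u_j>) where u_j is the displayed integer vector. Then <v, e_j> = <v, u_j> / sqrt(<u_j, u_j>), so |<v, e_j>|^2 = <v, u_j>^2 / <u_j, u_j>.
Coefficients: <v, e_1> = 8/sqrt(6), <v, e_2> = -1/sqrt(5), <v, e_3> = 20/sqrt(66).
Square and sum: Σ |<v, e_j>|^2 = 931/55.
Compute ||v||^2 = v·v = 17.
Deficit = 17 − 931/55 = 4/55 ≥ 0, confirming Bessel's inequality. (The deficit equals ||v − Σ <v,e_j> e_j||^2, the squared distance from v to span{e_j}.)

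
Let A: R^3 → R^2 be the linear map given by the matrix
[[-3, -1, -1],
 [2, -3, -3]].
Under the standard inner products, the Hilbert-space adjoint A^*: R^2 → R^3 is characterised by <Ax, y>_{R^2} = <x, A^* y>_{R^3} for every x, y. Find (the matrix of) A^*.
A^* = A^T =
[[-3, 2],
 [-1, -3],
 [-1, -3]]

For real matrices with standard dot products, the defining identity <Ax, y> = <x, A^* y> gives (Ax)^T y = x^T (A^*) y, i.e. x^T A^T y = x^T (A^*) y. Since this holds for all x, y, we must have A^* = A^T. Therefore
A^* =
[[-3, 2],
 [-1, -3],
 [-1, -3]].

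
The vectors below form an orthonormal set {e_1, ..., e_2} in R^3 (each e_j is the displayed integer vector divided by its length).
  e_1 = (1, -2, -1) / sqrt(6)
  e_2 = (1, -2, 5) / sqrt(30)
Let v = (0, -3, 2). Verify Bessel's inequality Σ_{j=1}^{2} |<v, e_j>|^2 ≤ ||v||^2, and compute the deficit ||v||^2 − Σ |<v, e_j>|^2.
Σ |<v, e_j>|^2 = 56/5; ||v||^2 = 13; deficit = 9/5

Write each e_j = u_j / sqrt(<u_j, u_j>) where u_j is the displayed integer vector. Then <v, e_j> = <v, u_j> / sqrt(<u_j, u_j>), so |<v, e_j>|^2 = <v, u_j>^2 / <u_j, u_j>.
Coefficients: <v, e_1> = 4/sqrt(6), <v, e_2> = 16/sqrt(30).
Square and sum: Σ |<v, e_j>|^2 = 56/5.
Compute ||v||^2 = v·v = 13.
Deficit = 13 − 56/5 = 9/5 ≥ 0, confirming Bessel's inequality. (The deficit equals ||v − Σ <v,e_j> e_j||^2, the squared distance from v to span{e_j}.)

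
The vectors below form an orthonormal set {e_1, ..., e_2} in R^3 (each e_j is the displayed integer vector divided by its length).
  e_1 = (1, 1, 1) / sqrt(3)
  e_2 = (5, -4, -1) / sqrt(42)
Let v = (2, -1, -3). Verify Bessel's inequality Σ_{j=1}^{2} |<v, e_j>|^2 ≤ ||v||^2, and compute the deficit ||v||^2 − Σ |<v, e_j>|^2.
Σ |<v, e_j>|^2 = 115/14; ||v||^2 = 14; deficit = 81/14

Write each e_j = u_j / sqrt(<u_j, u_j>) where u_j is the displayed integer vector. Then <v, e_j> = <v, u_j> / sqrt(<u_j, u_j>), so |<v, e_j>|^2 = <v, u_j>^2 / <u_j, u_j>.
Coefficients: <v, e_1> = -2/sqrt(3), <v, e_2> = 17/sqrt(42).
Square and sum: Σ |<v, e_j>|^2 = 115/14.
Compute ||v||^2 = v·v = 14.
Deficit = 14 − 115/14 = 81/14 ≥ 0, confirming Bessel's inequality. (The deficit equals ||v − Σ <v,e_j> e_j||^2, the squared distance from v to span{e_j}.)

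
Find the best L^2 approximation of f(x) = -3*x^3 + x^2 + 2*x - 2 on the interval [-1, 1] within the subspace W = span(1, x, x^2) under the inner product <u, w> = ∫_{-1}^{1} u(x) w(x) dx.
g(x) = x^2 + x/5 - 2

The best approximation g ∈ W is the orthogonal projection of f onto W. Writing g = a_0 + a_1 x + a_2 x^2, the coefficients solve the normal equations G · a = b where
  G_{ij} = <φ_i, φ_j> and b_i = <f, φ_i>, with φ_0 = 1, φ_1 = x, φ_2 = x^2.
G =
  [2, 0, 2/3]
  [0, 2/3, 0]
  [2/3, 0, 2/5],
b = (-10/3, 2/15, -14/15).
Solving gives a_0 = -2, a_1 = 1/5, a_2 = 1, so
  g(x) = x^2 + x/5 - 2.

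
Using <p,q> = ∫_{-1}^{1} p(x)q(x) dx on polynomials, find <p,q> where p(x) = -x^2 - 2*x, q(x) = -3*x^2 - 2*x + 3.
<p,q> = 28/15

Expand the product: p(x)·q(x) = 3*x^4 + 8*x^3 + x^2 - 6*x.
∫_{-1}^{1} of each monomial x^k gives [2/(k+1) if k even, 0 if k odd]. Integrating term-by-term (or equivalently evaluating the antiderivative F(x) = 3*x^5/5 + 2*x^4 + x^3/3 - 3*x^2 at the endpoints):
  F(1) − F(−1) = -1/15 − (-29/15) = 28/15.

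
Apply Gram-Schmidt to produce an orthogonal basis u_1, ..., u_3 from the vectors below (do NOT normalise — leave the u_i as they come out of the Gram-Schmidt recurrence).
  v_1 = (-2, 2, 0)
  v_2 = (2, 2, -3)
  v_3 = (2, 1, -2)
Orthogonal basis:
  u_1 = (-2, 2, 0)
  u_2 = (2, 2, -3)
  u_3 = (3/34, 3/34, 2/17)

Apply the Gram-Schmidt recurrence
  u_1 = v_1
  u_i = v_i − Σ_{j<i} ((v_i · u_j) / (u_j · u_j)) · u_j.

Step by step this gives:
  u_1 = (-2, 2, 0)
  u_2 = (2, 2, -3)
  u_3 = (3/34, 3/34, 2/17)

Orthogonality check:
  u_2 · u_1 = 0 (should be 0)
  u_3 · u_1 = 0 (should be 0)
  u_3 · u_2 = 0 (should be 0)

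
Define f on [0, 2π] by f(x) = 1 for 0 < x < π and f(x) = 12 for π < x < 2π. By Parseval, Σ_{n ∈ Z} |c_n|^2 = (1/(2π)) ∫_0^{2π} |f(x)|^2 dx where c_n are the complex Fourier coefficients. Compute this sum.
Σ |c_n|^2 = 145/2

Parseval equates the L^2 energy of f (normalised by 1/(2π)) with the ℓ^2 sum of its Fourier coefficients: (1/(2π)) ∫_0^{2π} |f|^2 = Σ |c_n|^2.
Compute the left side: (1/(2π)) [∫_0^π 1^2 dx + ∫_π^{2π} 12^2 dx] = (1/(2π)) · (1π + 144π) = (1 + 144)/2 = 145/2.
So Σ_{n ∈ Z} |c_n|^2 = 145/2.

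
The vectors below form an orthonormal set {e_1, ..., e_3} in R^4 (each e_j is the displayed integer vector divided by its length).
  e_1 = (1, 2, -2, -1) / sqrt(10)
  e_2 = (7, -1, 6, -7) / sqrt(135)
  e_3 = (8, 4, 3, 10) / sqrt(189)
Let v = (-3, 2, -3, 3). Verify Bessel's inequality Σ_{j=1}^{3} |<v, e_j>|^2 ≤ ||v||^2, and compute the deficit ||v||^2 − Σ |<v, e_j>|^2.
Σ |<v, e_j>|^2 = 1903/63; ||v||^2 = 31; deficit = 50/63

Write each e_j = u_j / sqrt(<u_j, u_j>) where u_j is the displayed integer vector. Then <v, e_j> = <v, u_j> / sqrt(<u_j, u_j>), so |<v, e_j>|^2 = <v, u_j>^2 / <u_j, u_j>.
Coefficients: <v, e_1> = 4/sqrt(10), <v, e_2> = -62/sqrt(135), <v, e_3> = 5/sqrt(189).
Square and sum: Σ |<v, e_j>|^2 = 1903/63.
Compute ||v||^2 = v·v = 31.
Deficit = 31 − 1903/63 = 50/63 ≥ 0, confirming Bessel's inequality. (The deficit equals ||v − Σ <v,e_j> e_j||^2, the squared distance from v to span{e_j}.)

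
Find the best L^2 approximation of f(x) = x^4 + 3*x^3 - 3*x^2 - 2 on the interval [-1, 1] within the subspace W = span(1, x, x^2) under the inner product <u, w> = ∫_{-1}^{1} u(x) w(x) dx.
g(x) = -15*x^2/7 + 9*x/5 - 73/35

The best approximation g ∈ W is the orthogonal projection of f onto W. Writing g = a_0 + a_1 x + a_2 x^2, the coefficients solve the normal equations G · a = b where
  G_{ij} = <φ_i, φ_j> and b_i = <f, φ_i>, with φ_0 = 1, φ_1 = x, φ_2 = x^2.
G =
  [2, 0, 2/3]
  [0, 2/3, 0]
  [2/3, 0, 2/5],
b = (-28/5, 6/5, -236/105).
Solving gives a_0 = -73/35, a_1 = 9/5, a_2 = -15/7, so
  g(x) = -15*x^2/7 + 9*x/5 - 73/35.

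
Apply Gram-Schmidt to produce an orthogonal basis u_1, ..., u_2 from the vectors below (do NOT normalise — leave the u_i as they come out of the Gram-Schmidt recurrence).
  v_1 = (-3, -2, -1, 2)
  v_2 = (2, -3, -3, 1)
Orthogonal basis:
  u_1 = (-3, -2, -1, 2)
  u_2 = (17/6, -22/9, -49/18, 4/9)

Apply the Gram-Schmidt recurrence
  u_1 = v_1
  u_i = v_i − Σ_{j<i} ((v_i · u_j) / (u_j · u_j)) · u_j.

Step by step this gives:
  u_1 = (-3, -2, -1, 2)
  u_2 = (17/6, -22/9, -49/18, 4/9)

Orthogonality check:
  u_2 · u_1 = 0 (should be 0)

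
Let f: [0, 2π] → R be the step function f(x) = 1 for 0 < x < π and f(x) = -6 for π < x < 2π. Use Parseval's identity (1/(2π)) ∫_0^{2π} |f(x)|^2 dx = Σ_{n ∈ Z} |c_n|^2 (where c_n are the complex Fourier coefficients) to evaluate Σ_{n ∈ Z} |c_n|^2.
Σ |c_n|^2 = 37/2

Parseval equates the L^2 energy of f (normalised by 1/(2π)) with the ℓ^2 sum of its Fourier coefficients: (1/(2π)) ∫_0^{2π} |f|^2 = Σ |c_n|^2.
Compute the left side: (1/(2π)) [∫_0^π 1^2 dx + ∫_π^{2π} (-6)^2 dx] = (1/(2π)) · (1π + 36π) = (1 + 36)/2 = 37/2.
So Σ_{n ∈ Z} |c_n|^2 = 37/2.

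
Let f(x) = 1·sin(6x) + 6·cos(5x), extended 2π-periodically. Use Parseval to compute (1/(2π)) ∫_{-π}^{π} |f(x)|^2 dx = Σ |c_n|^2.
Σ |c_n|^2 = 37/2

Expand |f|^2 and use orthogonality of {sin(nx), cos(mx)} on [-π, π]:
  ∫_{-π}^{π} sin(nx)^2 dx = π, ∫ cos(mx)^2 dx = π, and cross terms integrate to 0.
So ∫_{-π}^{π} f(x)^2 dx = 1^2 · π + 6^2 · π = (1 + 36)π.
Divide by 2π: (1 + 36)/2 = 37/2.
By Parseval, this equals Σ |c_n|^2.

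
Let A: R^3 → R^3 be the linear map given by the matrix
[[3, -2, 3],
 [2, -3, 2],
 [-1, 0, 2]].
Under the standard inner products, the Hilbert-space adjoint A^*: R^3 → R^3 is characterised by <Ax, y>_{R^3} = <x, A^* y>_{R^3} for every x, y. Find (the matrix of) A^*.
A^* = A^T =
[[3, 2, -1],
 [-2, -3, 0],
 [3, 2, 2]]

For real matrices with standard dot products, the defining identity <Ax, y> = <x, A^* y> gives (Ax)^T y = x^T (A^*) y, i.e. x^T A^T y = x^T (A^*) y. Since this holds for all x, y, we must have A^* = A^T. Therefore
A^* =
[[3, 2, -1],
 [-2, -3, 0],
 [3, 2, 2]].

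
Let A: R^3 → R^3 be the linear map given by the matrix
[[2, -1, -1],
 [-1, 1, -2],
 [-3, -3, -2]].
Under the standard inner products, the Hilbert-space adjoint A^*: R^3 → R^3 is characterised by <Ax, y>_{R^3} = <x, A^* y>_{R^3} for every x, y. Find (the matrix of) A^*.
A^* = A^T =
[[2, -1, -3],
 [-1, 1, -3],
 [-1, -2, -2]]

For real matrices with standard dot products, the defining identity <Ax, y> = <x, A^* y> gives (Ax)^T y = x^T (A^*) y, i.e. x^T A^T y = x^T (A^*) y. Since this holds for all x, y, we must have A^* = A^T. Therefore
A^* =
[[2, -1, -3],
 [-1, 1, -3],
 [-1, -2, -2]].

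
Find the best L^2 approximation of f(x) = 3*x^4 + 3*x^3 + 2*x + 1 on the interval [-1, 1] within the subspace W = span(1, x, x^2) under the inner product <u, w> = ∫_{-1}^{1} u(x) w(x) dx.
g(x) = 18*x^2/7 + 19*x/5 + 26/35

The best approximation g ∈ W is the orthogonal projection of f onto W. Writing g = a_0 + a_1 x + a_2 x^2, the coefficients solve the normal equations G · a = b where
  G_{ij} = <φ_i, φ_j> and b_i = <f, φ_i>, with φ_0 = 1, φ_1 = x, φ_2 = x^2.
G =
  [2, 0, 2/3]
  [0, 2/3, 0]
  [2/3, 0, 2/5],
b = (16/5, 38/15, 32/21).
Solving gives a_0 = 26/35, a_1 = 19/5, a_2 = 18/7, so
  g(x) = 18*x^2/7 + 19*x/5 + 26/35.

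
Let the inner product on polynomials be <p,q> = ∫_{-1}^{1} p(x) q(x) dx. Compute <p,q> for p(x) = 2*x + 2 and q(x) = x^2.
<p,q> = 4/3

Expand the product: p(x)·q(x) = 2*x^3 + 2*x^2.
∫_{-1}^{1} of each monomial x^k gives [2/(k+1) if k even, 0 if k odd]. Integrating term-by-term (or equivalently evaluating the antiderivative F(x) = x^4/2 + 2*x^3/3 at the endpoints):
  F(1) − F(−1) = 7/6 − (-1/6) = 4/3.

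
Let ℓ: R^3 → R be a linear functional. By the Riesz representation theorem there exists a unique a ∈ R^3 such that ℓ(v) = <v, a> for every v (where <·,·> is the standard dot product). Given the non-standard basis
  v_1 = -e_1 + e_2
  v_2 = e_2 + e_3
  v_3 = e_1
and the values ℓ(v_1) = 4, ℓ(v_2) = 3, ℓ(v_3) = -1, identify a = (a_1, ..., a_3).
a = (-1, 3, 0)

Write a = (a_1, ..., a_3) in the standard basis. For each basis vector v_i, ℓ(v_i) = <v_i, a> is a linear equation in the a_j's. Collect the n equations into a matrix system V a = ℓ, where row i of V is v_i (expressed in the standard basis). Since V is invertible (lower-triangular with 1s on the diagonal, up to permutation), solve by back-substitution:
  V =
[[-1, 1, 0],
 [0, 1, 1],
 [1, 0, 0]]
  V a = (4, 3, -1)
Solving gives a = (-1, 3, 0).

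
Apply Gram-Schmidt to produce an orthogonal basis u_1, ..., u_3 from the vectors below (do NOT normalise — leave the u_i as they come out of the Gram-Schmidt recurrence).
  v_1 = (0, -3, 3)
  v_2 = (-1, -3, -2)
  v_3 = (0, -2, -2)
Orthogonal basis:
  u_1 = (0, -3, 3)
  u_2 = (-1, -5/2, -5/2)
  u_3 = (20/27, -4/27, -4/27)

Apply the Gram-Schmidt recurrence
  u_1 = v_1
  u_i = v_i − Σ_{j<i} ((v_i · u_j) / (u_j · u_j)) · u_j.

Step by step this gives:
  u_1 = (0, -3, 3)
  u_2 = (-1, -5/2, -5/2)
  u_3 = (20/27, -4/27, -4/27)

Orthogonality check:
  u_2 · u_1 = 0 (should be 0)
  u_3 · u_1 = 0 (should be 0)
  u_3 · u_2 = 0 (should be 0)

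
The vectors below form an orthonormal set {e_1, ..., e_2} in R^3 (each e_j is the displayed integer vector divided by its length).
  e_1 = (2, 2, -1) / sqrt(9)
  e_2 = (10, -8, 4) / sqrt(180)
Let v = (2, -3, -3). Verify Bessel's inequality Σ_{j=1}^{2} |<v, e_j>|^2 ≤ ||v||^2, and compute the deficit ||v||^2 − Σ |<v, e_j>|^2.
Σ |<v, e_j>|^2 = 29/5; ||v||^2 = 22; deficit = 81/5

Write each e_j = u_j / sqrt(<u_j, u_j>) where u_j is the displayed integer vector. Then <v, e_j> = <v, u_j> / sqrt(<u_j, u_j>), so |<v, e_j>|^2 = <v, u_j>^2 / <u_j, u_j>.
Coefficients: <v, e_1> = 1/sqrt(9), <v, e_2> = 32/sqrt(180).
Square and sum: Σ |<v, e_j>|^2 = 29/5.
Compute ||v||^2 = v·v = 22.
Deficit = 22 − 29/5 = 81/5 ≥ 0, confirming Bessel's inequality. (The deficit equals ||v − Σ <v,e_j> e_j||^2, the squared distance from v to span{e_j}.)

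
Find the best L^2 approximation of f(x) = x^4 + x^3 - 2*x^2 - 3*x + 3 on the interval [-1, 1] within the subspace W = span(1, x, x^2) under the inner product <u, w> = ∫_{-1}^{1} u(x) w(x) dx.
g(x) = -8*x^2/7 - 12*x/5 + 102/35

The best approximation g ∈ W is the orthogonal projection of f onto W. Writing g = a_0 + a_1 x + a_2 x^2, the coefficients solve the normal equations G · a = b where
  G_{ij} = <φ_i, φ_j> and b_i = <f, φ_i>, with φ_0 = 1, φ_1 = x, φ_2 = x^2.
G =
  [2, 0, 2/3]
  [0, 2/3, 0]
  [2/3, 0, 2/5],
b = (76/15, -8/5, 52/35).
Solving gives a_0 = 102/35, a_1 = -12/5, a_2 = -8/7, so
  g(x) = -8*x^2/7 - 12*x/5 + 102/35.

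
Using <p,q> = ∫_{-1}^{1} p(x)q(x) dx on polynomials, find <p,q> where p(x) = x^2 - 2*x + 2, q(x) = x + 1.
<p,q> = 10/3

Expand the product: p(x)·q(x) = x^3 - x^2 + 2.
∫_{-1}^{1} of each monomial x^k gives [2/(k+1) if k even, 0 if k odd]. Integrating term-by-term (or equivalently evaluating the antiderivative F(x) = x^4/4 - x^3/3 + 2*x at the endpoints):
  F(1) − F(−1) = 23/12 − (-17/12) = 10/3.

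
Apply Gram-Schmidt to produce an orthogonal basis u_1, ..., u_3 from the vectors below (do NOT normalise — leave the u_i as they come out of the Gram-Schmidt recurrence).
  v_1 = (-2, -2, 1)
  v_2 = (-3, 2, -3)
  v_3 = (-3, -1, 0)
Orthogonal basis:
  u_1 = (-2, -2, 1)
  u_2 = (-29/9, 16/9, -26/9)
  u_3 = (-12/197, 27/197, 30/197)

Apply the Gram-Schmidt recurrence
  u_1 = v_1
  u_i = v_i − Σ_{j<i} ((v_i · u_j) / (u_j · u_j)) · u_j.

Step by step this gives:
  u_1 = (-2, -2, 1)
  u_2 = (-29/9, 16/9, -26/9)
  u_3 = (-12/197, 27/197, 30/197)

Orthogonality check:
  u_2 · u_1 = 0 (should be 0)
  u_3 · u_1 = 0 (should be 0)
  u_3 · u_2 = 0 (should be 0)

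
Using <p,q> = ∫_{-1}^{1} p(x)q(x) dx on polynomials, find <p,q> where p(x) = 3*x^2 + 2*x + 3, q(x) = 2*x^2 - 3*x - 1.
<p,q> = -28/5

Expand the product: p(x)·q(x) = 6*x^4 - 5*x^3 - 3*x^2 - 11*x - 3.
∫_{-1}^{1} of each monomial x^k gives [2/(k+1) if k even, 0 if k odd]. Integrating term-by-term (or equivalently evaluating the antiderivative F(x) = 6*x^5/5 - 5*x^4/4 - x^3 - 11*x^2/2 - 3*x at the endpoints):
  F(1) − F(−1) = -191/20 − (-79/20) = -28/5.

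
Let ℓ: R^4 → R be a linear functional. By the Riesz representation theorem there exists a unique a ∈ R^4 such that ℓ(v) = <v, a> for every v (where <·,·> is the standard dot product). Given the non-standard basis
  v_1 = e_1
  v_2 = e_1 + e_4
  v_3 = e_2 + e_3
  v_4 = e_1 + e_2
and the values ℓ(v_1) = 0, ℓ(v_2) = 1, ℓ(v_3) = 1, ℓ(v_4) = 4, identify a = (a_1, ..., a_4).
a = (0, 4, -3, 1)

Write a = (a_1, ..., a_4) in the standard basis. For each basis vector v_i, ℓ(v_i) = <v_i, a> is a linear equation in the a_j's. Collect the n equations into a matrix system V a = ℓ, where row i of V is v_i (expressed in the standard basis). Since V is invertible (lower-triangular with 1s on the diagonal, up to permutation), solve by back-substitution:
  V =
[[1, 0, 0, 0],
 [1, 0, 0, 1],
 [0, 1, 1, 0],
 [1, 1, 0, 0]]
  V a = (0, 1, 1, 4)
Solving gives a = (0, 4, -3, 1).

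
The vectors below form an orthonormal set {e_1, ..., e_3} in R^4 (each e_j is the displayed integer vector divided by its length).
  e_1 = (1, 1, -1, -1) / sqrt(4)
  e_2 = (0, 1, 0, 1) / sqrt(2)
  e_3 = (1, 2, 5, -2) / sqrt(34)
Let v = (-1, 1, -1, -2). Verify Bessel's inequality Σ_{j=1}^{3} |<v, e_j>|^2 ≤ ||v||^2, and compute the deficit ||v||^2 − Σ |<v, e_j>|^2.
Σ |<v, e_j>|^2 = 11/4; ||v||^2 = 7; deficit = 17/4

Write each e_j = u_j / sqrt(<u_j, u_j>) where u_j is the displayed integer vector. Then <v, e_j> = <v, u_j> / sqrt(<u_j, u_j>), so |<v, e_j>|^2 = <v, u_j>^2 / <u_j, u_j>.
Coefficients: <v, e_1> = 3/sqrt(4), <v, e_2> = -1/sqrt(2), <v, e_3> = 0/sqrt(34).
Square and sum: Σ |<v, e_j>|^2 = 11/4.
Compute ||v||^2 = v·v = 7.
Deficit = 7 − 11/4 = 17/4 ≥ 0, confirming Bessel's inequality. (The deficit equals ||v − Σ <v,e_j> e_j||^2, the squared distance from v to span{e_j}.)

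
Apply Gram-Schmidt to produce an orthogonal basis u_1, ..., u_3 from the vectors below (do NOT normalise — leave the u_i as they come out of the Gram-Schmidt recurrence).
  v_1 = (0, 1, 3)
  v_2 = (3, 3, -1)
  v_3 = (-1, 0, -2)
Orthogonal basis:
  u_1 = (0, 1, 3)
  u_2 = (3, 3, -1)
  u_3 = (-16/19, 72/95, -24/95)

Apply the Gram-Schmidt recurrence
  u_1 = v_1
  u_i = v_i − Σ_{j<i} ((v_i · u_j) / (u_j · u_j)) · u_j.

Step by step this gives:
  u_1 = (0, 1, 3)
  u_2 = (3, 3, -1)
  u_3 = (-16/19, 72/95, -24/95)

Orthogonality check:
  u_2 · u_1 = 0 (should be 0)
  u_3 · u_1 = 0 (should be 0)
  u_3 · u_2 = 0 (should be 0)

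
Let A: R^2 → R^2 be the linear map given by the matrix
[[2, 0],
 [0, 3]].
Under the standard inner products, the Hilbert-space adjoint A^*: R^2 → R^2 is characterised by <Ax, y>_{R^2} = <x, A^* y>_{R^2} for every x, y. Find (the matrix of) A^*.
A^* = A^T =
[[2, 0],
 [0, 3]]

For real matrices with standard dot products, the defining identity <Ax, y> = <x, A^* y> gives (Ax)^T y = x^T (A^*) y, i.e. x^T A^T y = x^T (A^*) y. Since this holds for all x, y, we must have A^* = A^T. Therefore
A^* =
[[2, 0],
 [0, 3]].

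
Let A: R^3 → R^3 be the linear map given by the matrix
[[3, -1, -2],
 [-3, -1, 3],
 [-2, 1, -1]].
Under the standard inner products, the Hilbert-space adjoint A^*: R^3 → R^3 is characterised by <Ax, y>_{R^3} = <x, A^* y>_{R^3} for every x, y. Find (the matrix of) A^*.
A^* = A^T =
[[3, -3, -2],
 [-1, -1, 1],
 [-2, 3, -1]]

For real matrices with standard dot products, the defining identity <Ax, y> = <x, A^* y> gives (Ax)^T y = x^T (A^*) y, i.e. x^T A^T y = x^T (A^*) y. Since this holds for all x, y, we must have A^* = A^T. Therefore
A^* =
[[3, -3, -2],
 [-1, -1, 1],
 [-2, 3, -1]].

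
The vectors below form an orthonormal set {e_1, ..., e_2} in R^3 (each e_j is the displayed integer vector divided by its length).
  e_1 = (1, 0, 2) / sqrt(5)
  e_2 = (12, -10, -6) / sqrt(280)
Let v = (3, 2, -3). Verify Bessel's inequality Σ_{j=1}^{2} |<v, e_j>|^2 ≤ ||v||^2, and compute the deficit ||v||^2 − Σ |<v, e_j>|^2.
Σ |<v, e_j>|^2 = 83/14; ||v||^2 = 22; deficit = 225/14

Write each e_j = u_j / sqrt(<u_j, u_j>) where u_j is the displayed integer vector. Then <v, e_j> = <v, u_j> / sqrt(<u_j, u_j>), so |<v, e_j>|^2 = <v, u_j>^2 / <u_j, u_j>.
Coefficients: <v, e_1> = -3/sqrt(5), <v, e_2> = 34/sqrt(280).
Square and sum: Σ |<v, e_j>|^2 = 83/14.
Compute ||v||^2 = v·v = 22.
Deficit = 22 − 83/14 = 225/14 ≥ 0, confirming Bessel's inequality. (The deficit equals ||v − Σ <v,e_j> e_j||^2, the squared distance from v to span{e_j}.)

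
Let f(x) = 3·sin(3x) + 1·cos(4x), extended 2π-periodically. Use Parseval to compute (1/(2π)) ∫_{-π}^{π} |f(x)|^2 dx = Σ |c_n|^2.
Σ |c_n|^2 = 5

Expand |f|^2 and use orthogonality of {sin(nx), cos(mx)} on [-π, π]:
  ∫_{-π}^{π} sin(nx)^2 dx = π, ∫ cos(mx)^2 dx = π, and cross terms integrate to 0.
So ∫_{-π}^{π} f(x)^2 dx = 3^2 · π + 1^2 · π = (9 + 1)π.
Divide by 2π: (9 + 1)/2 = 5.
By Parseval, this equals Σ |c_n|^2.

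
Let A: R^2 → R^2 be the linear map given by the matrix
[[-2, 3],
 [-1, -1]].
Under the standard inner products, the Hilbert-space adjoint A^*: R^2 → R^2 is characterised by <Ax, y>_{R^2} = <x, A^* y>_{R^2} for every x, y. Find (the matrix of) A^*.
A^* = A^T =
[[-2, -1],
 [3, -1]]

For real matrices with standard dot products, the defining identity <Ax, y> = <x, A^* y> gives (Ax)^T y = x^T (A^*) y, i.e. x^T A^T y = x^T (A^*) y. Since this holds for all x, y, we must have A^* = A^T. Therefore
A^* =
[[-2, -1],
 [3, -1]].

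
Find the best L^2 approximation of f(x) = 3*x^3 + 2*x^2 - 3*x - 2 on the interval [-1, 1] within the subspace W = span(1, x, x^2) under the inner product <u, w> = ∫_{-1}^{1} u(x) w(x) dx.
g(x) = 2*x^2 - 6*x/5 - 2

The best approximation g ∈ W is the orthogonal projection of f onto W. Writing g = a_0 + a_1 x + a_2 x^2, the coefficients solve the normal equations G · a = b where
  G_{ij} = <φ_i, φ_j> and b_i = <f, φ_i>, with φ_0 = 1, φ_1 = x, φ_2 = x^2.
G =
  [2, 0, 2/3]
  [0, 2/3, 0]
  [2/3, 0, 2/5],
b = (-8/3, -4/5, -8/15).
Solving gives a_0 = -2, a_1 = -6/5, a_2 = 2, so
  g(x) = 2*x^2 - 6*x/5 - 2.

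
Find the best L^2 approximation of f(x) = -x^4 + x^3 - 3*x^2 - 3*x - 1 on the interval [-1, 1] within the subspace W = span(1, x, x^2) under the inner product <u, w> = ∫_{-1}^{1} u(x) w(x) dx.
g(x) = -27*x^2/7 - 12*x/5 - 32/35

The best approximation g ∈ W is the orthogonal projection of f onto W. Writing g = a_0 + a_1 x + a_2 x^2, the coefficients solve the normal equations G · a = b where
  G_{ij} = <φ_i, φ_j> and b_i = <f, φ_i>, with φ_0 = 1, φ_1 = x, φ_2 = x^2.
G =
  [2, 0, 2/3]
  [0, 2/3, 0]
  [2/3, 0, 2/5],
b = (-22/5, -8/5, -226/105).
Solving gives a_0 = -32/35, a_1 = -12/5, a_2 = -27/7, so
  g(x) = -27*x^2/7 - 12*x/5 - 32/35.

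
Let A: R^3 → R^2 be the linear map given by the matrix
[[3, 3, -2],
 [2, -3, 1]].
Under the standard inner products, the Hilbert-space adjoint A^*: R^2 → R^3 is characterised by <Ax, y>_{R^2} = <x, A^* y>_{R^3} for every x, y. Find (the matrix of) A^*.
A^* = A^T =
[[3, 2],
 [3, -3],
 [-2, 1]]

For real matrices with standard dot products, the defining identity <Ax, y> = <x, A^* y> gives (Ax)^T y = x^T (A^*) y, i.e. x^T A^T y = x^T (A^*) y. Since this holds for all x, y, we must have A^* = A^T. Therefore
A^* =
[[3, 2],
 [3, -3],
 [-2, 1]].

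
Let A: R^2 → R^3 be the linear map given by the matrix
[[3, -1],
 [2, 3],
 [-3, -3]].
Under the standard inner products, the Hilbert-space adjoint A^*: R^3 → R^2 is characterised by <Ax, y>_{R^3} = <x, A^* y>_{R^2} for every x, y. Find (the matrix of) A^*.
A^* = A^T =
[[3, 2, -3],
 [-1, 3, -3]]

For real matrices with standard dot products, the defining identity <Ax, y> = <x, A^* y> gives (Ax)^T y = x^T (A^*) y, i.e. x^T A^T y = x^T (A^*) y. Since this holds for all x, y, we must have A^* = A^T. Therefore
A^* =
[[3, 2, -3],
 [-1, 3, -3]].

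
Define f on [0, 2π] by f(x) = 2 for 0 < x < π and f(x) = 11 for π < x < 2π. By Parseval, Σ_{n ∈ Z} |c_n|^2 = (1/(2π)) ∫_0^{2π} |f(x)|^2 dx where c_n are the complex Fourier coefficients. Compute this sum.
Σ |c_n|^2 = 125/2

Parseval equates the L^2 energy of f (normalised by 1/(2π)) with the ℓ^2 sum of its Fourier coefficients: (1/(2π)) ∫_0^{2π} |f|^2 = Σ |c_n|^2.
Compute the left side: (1/(2π)) [∫_0^π 2^2 dx + ∫_π^{2π} 11^2 dx] = (1/(2π)) · (4π + 121π) = (4 + 121)/2 = 125/2.
So Σ_{n ∈ Z} |c_n|^2 = 125/2.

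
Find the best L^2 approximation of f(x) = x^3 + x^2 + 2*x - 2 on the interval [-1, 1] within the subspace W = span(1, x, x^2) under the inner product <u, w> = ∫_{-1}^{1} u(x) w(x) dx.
g(x) = x^2 + 13*x/5 - 2

The best approximation g ∈ W is the orthogonal projection of f onto W. Writing g = a_0 + a_1 x + a_2 x^2, the coefficients solve the normal equations G · a = b where
  G_{ij} = <φ_i, φ_j> and b_i = <f, φ_i>, with φ_0 = 1, φ_1 = x, φ_2 = x^2.
G =
  [2, 0, 2/3]
  [0, 2/3, 0]
  [2/3, 0, 2/5],
b = (-10/3, 26/15, -14/15).
Solving gives a_0 = -2, a_1 = 13/5, a_2 = 1, so
  g(x) = x^2 + 13*x/5 - 2.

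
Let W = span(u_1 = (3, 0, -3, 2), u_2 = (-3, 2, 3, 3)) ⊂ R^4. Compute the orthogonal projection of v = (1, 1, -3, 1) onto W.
proj_W(v) = (504/269, 14/269, -504/269, 371/269)

Set up U = [u_1 | ... | u_2] ∈ R^(4×2). The projector onto W = col(U) is P = U (U^T U)^(-1) U^T.
Compute U^T U =
  [22, -12]
  [-12, 31],
and U^T v = (14, -7).
Solve U^T U · c = U^T v for the coefficients: c = (175/269, 7/269). The projection is proj_W(v) = U c.
Check: (v - proj_W(v)) · u_1 = 0  (should be 0).
Check: (v - proj_W(v)) · u_2 = 0  (should be 0).
Result: proj_W(v) = (504/269, 14/269, -504/269, 371/269).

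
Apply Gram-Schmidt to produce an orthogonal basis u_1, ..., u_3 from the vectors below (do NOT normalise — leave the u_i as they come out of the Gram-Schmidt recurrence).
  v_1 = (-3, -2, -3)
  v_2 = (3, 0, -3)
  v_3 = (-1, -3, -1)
Orthogonal basis:
  u_1 = (-3, -2, -3)
  u_2 = (3, 0, -3)
  u_3 = (7/11, -21/11, 7/11)

Apply the Gram-Schmidt recurrence
  u_1 = v_1
  u_i = v_i − Σ_{j<i} ((v_i · u_j) / (u_j · u_j)) · u_j.

Step by step this gives:
  u_1 = (-3, -2, -3)
  u_2 = (3, 0, -3)
  u_3 = (7/11, -21/11, 7/11)

Orthogonality check:
  u_2 · u_1 = 0 (should be 0)
  u_3 · u_1 = 0 (should be 0)
  u_3 · u_2 = 0 (should be 0)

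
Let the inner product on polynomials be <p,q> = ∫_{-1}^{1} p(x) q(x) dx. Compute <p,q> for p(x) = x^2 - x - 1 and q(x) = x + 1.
<p,q> = -2

Expand the product: p(x)·q(x) = x^3 - 2*x - 1.
∫_{-1}^{1} of each monomial x^k gives [2/(k+1) if k even, 0 if k odd]. Integrating term-by-term (or equivalently evaluating the antiderivative F(x) = x^4/4 - x^2 - x at the endpoints):
  F(1) − F(−1) = -7/4 − (1/4) = -2.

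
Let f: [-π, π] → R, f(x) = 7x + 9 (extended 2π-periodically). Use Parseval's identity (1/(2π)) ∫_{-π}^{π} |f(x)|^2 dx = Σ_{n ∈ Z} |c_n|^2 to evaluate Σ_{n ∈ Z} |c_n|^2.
Σ |c_n|^2 = 49π^2/3 + 81

Expand and integrate term by term over [-π, π]:
  ∫ (7x)^2 dx = 49·(2π^3/3); ∫ 2·7·(9)·x dx = 0 (odd integrand); ∫ 9^2 dx = 81·2π.
So (1/(2π)) ∫_{-π}^{π} (7x + 9)^2 dx = 49π^2/3 + 81 = 49π^2/3 + 81.
Parseval ⇒ Σ |c_n|^2 = 49π^2/3 + 81.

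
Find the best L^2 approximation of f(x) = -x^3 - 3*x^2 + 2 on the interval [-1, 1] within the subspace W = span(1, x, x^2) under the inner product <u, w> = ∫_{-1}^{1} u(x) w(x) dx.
g(x) = -3*x^2 - 3*x/5 + 2

The best approximation g ∈ W is the orthogonal projection of f onto W. Writing g = a_0 + a_1 x + a_2 x^2, the coefficients solve the normal equations G · a = b where
  G_{ij} = <φ_i, φ_j> and b_i = <f, φ_i>, with φ_0 = 1, φ_1 = x, φ_2 = x^2.
G =
  [2, 0, 2/3]
  [0, 2/3, 0]
  [2/3, 0, 2/5],
b = (2, -2/5, 2/15).
Solving gives a_0 = 2, a_1 = -3/5, a_2 = -3, so
  g(x) = -3*x^2 - 3*x/5 + 2.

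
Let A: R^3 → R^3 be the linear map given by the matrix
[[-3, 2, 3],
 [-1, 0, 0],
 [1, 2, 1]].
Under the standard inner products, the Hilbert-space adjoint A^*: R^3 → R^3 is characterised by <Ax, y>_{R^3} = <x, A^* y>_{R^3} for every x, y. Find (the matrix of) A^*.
A^* = A^T =
[[-3, -1, 1],
 [2, 0, 2],
 [3, 0, 1]]

For real matrices with standard dot products, the defining identity <Ax, y> = <x, A^* y> gives (Ax)^T y = x^T (A^*) y, i.e. x^T A^T y = x^T (A^*) y. Since this holds for all x, y, we must have A^* = A^T. Therefore
A^* =
[[-3, -1, 1],
 [2, 0, 2],
 [3, 0, 1]].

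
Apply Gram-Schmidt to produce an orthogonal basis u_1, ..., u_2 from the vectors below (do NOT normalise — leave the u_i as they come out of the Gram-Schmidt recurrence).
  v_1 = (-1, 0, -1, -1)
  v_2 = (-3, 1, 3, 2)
Orthogonal basis:
  u_1 = (-1, 0, -1, -1)
  u_2 = (-11/3, 1, 7/3, 4/3)

Apply the Gram-Schmidt recurrence
  u_1 = v_1
  u_i = v_i − Σ_{j<i} ((v_i · u_j) / (u_j · u_j)) · u_j.

Step by step this gives:
  u_1 = (-1, 0, -1, -1)
  u_2 = (-11/3, 1, 7/3, 4/3)

Orthogonality check:
  u_2 · u_1 = 0 (should be 0)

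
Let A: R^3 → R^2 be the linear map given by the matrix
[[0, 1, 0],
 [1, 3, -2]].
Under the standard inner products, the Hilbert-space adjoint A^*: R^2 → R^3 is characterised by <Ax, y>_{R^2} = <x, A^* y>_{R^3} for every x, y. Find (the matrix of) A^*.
A^* = A^T =
[[0, 1],
 [1, 3],
 [0, -2]]

For real matrices with standard dot products, the defining identity <Ax, y> = <x, A^* y> gives (Ax)^T y = x^T (A^*) y, i.e. x^T A^T y = x^T (A^*) y. Since this holds for all x, y, we must have A^* = A^T. Therefore
A^* =
[[0, 1],
 [1, 3],
 [0, -2]].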